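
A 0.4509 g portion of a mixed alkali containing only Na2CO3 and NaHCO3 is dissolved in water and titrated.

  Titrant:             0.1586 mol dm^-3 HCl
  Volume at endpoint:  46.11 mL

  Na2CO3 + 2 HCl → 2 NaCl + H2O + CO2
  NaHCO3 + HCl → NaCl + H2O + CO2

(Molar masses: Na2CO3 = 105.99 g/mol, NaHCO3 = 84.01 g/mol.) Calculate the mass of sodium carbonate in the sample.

0.2793 g

n(HCl) = 0.04611 × 0.1586 = 7.313 × 10^-3 mol
Let x = n(Na2CO3), y = n(NaHCO3).
Titrant: 2x + 1y = 7.313 × 10^-3;  mass: 105.99x + 84.01y = 0.4509
Solving, x = 2.635 × 10^-3 mol, y = 2.042 × 10^-3 mol
mass of Na2CO3 = 2.635 × 10^-3 × 105.99 = 0.2793 g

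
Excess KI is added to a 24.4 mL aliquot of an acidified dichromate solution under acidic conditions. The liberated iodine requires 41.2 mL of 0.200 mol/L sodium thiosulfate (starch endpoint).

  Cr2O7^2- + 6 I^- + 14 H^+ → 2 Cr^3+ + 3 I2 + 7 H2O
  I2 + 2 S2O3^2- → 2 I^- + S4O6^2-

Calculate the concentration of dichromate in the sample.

n(S2O3^2-) = 0.0412 × 0.200 = 8.24 × 10^-3 mol
n(I2) = n(S2O3^2-)/2 = 4.12 × 10^-3 mol
From the 1:3 ratio, n(Cr2O7^2-) in the aliquot = 1/3 × 4.12 × 10^-3 = 1.37 × 10^-3 mol
[Cr2O7^2-] = 1.37 × 10^-3 / 0.0244 = 0.0563 mol/L

0.0563 mol/L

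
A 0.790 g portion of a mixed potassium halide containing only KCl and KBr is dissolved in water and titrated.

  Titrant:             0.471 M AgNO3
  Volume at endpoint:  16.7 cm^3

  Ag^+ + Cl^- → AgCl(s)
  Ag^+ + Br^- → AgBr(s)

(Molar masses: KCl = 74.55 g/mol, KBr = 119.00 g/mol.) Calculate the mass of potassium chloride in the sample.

0.245 g

n(AgNO3) = 0.0167 × 0.471 = 7.87 × 10^-3 mol
Let x = n(KCl), y = n(KBr).
Titrant: 1x + 1y = 7.87 × 10^-3;  mass: 74.55x + 119.00y = 0.790
Solving, x = 3.29 × 10^-3 mol, y = 4.58 × 10^-3 mol
mass of KCl = 3.29 × 10^-3 × 74.55 = 0.245 g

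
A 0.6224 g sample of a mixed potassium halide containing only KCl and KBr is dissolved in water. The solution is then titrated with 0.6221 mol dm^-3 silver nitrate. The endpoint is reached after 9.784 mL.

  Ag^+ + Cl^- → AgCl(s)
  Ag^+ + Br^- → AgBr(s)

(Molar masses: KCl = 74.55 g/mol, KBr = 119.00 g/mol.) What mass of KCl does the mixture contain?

n(AgNO3) = 0.009784 × 0.6221 = 6.087 × 10^-3 mol
Let x = n(KCl), y = n(KBr).
Titrant: 1x + 1y = 6.087 × 10^-3;  mass: 74.55x + 119.00y = 0.6224
Solving, x = 2.293 × 10^-3 mol, y = 3.794 × 10^-3 mol
mass of KCl = 2.293 × 10^-3 × 74.55 = 0.1709 g

0.1709 g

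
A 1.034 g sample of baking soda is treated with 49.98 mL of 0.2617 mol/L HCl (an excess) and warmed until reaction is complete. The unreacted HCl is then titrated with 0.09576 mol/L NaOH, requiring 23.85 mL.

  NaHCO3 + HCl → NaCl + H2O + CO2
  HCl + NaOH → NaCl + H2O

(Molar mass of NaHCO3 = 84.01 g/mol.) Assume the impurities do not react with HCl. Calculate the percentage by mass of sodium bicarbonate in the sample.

n(HCl) added = 0.04998 × 0.2617 = 0.01308 mol
n(NaOH) used in back-titration = 0.02385 × 0.09576 = 2.284 × 10^-3 mol
n(HCl) left over = 2.284 × 10^-3 mol (1:1 ratio)
n(HCl) consumed by analyte = 0.01308 − 2.284 × 10^-3 = 0.01080 mol
n(NaHCO3) = 0.01080 mol (1:1 ratio)
mass of NaHCO3 = 0.01080 × 84.01 = 0.9070 g
% NaHCO3 = 0.9070 / 1.034 × 100 = 87.71 %

87.71 %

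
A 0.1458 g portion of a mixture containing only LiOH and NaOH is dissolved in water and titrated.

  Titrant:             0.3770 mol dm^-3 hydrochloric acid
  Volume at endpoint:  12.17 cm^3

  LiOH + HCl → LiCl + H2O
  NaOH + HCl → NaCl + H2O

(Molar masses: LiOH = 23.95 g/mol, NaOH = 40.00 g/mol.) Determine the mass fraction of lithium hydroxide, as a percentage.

38.61 %

n(HCl) = 0.01217 × 0.3770 = 4.588 × 10^-3 mol
Let x = n(LiOH), y = n(NaOH).
Titrant: 1x + 1y = 4.588 × 10^-3;  mass: 23.95x + 40.00y = 0.1458
Solving, x = 2.350 × 10^-3 mol, y = 2.238 × 10^-3 mol
mass of LiOH = 2.350 × 10^-3 × 23.95 = 0.05629 g
% LiOH = 0.05629 / 0.1458 × 100 = 38.61 %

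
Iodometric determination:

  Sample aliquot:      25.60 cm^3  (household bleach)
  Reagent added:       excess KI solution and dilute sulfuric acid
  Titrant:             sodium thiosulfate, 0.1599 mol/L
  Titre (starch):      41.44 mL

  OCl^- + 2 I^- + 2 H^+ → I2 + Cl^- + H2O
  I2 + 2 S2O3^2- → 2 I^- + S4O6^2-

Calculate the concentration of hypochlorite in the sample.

n(S2O3^2-) = 0.04144 × 0.1599 = 6.626 × 10^-3 mol
n(I2) = n(S2O3^2-)/2 = 3.313 × 10^-3 mol
n(OCl^-) in the aliquot = 3.313 × 10^-3 mol (1:1 ratio)
[OCl^-] = 3.313 × 10^-3 / 0.02560 = 0.1294 mol/L

0.1294 mol/L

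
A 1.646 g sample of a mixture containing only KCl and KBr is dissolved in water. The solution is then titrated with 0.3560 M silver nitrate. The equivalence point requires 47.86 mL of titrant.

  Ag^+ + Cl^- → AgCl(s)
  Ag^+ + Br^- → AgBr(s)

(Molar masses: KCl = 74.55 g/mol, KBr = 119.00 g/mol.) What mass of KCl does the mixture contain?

n(AgNO3) = 0.04786 × 0.3560 = 0.01704 mol
Let x = n(KCl), y = n(KBr).
Titrant: 1x + 1y = 0.01704;  mass: 74.55x + 119.00y = 1.646
Solving, x = 8.584 × 10^-3 mol, y = 8.455 × 10^-3 mol
mass of KCl = 8.584 × 10^-3 × 74.55 = 0.6399 g

0.6399 g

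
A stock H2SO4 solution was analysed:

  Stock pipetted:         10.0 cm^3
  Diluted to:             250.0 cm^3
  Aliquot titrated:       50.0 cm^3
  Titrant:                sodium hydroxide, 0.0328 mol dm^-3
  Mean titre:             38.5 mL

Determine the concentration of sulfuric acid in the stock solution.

0.316 mol/L

H2SO4 + 2 NaOH → Na2SO4 + 2 H2O
n(NaOH) = 0.0385 × 0.0328 = 1.26 × 10^-3 mol
From the 1:2 ratio, n(H2SO4) in the aliquot = 1/2 × 1.26 × 10^-3 = 6.31 × 10^-4 mol
[H2SO4]_dilute = 6.31 × 10^-4 / 0.0500 = 0.0126 mol/L
Dilution factor = 250.0 / 10.0 = 25.00
[H2SO4]_stock = 0.0126 × 25.00 = 0.316 mol/L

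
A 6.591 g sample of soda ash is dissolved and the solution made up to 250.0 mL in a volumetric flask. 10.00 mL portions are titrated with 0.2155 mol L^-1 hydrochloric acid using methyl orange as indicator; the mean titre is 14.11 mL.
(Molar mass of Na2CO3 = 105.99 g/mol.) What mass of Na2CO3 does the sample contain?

Na2CO3 + 2 HCl → 2 NaCl + H2O + CO2
n(HCl) per titration = 0.01411 × 0.2155 = 3.041 × 10^-3 mol
From the 1:2 ratio, n(Na2CO3) in each aliquot = 1/2 × 3.041 × 10^-3 = 1.520 × 10^-3 mol
n(Na2CO3) in the whole flask = 1.520 × 10^-3 × 250.0/10.00 = 0.03801 mol
mass of Na2CO3 = 0.03801 × 105.99 = 4.029 g

4.029 g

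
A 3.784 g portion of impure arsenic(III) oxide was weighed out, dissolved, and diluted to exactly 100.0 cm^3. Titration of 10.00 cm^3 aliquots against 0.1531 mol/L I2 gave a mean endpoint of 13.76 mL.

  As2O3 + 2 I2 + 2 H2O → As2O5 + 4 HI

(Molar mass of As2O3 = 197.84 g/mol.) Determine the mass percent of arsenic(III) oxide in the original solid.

55.07 %

n(I2) per titration = 0.01376 × 0.1531 = 2.107 × 10^-3 mol
From the 1:2 ratio, n(As2O3) in each aliquot = 1/2 × 2.107 × 10^-3 = 1.053 × 10^-3 mol
n(As2O3) in the whole flask = 1.053 × 10^-3 × 100.0/10.00 = 0.01053 mol
mass of As2O3 = 0.01053 × 197.84 = 2.084 g
% As2O3 = 2.084 / 3.784 × 100 = 55.07 %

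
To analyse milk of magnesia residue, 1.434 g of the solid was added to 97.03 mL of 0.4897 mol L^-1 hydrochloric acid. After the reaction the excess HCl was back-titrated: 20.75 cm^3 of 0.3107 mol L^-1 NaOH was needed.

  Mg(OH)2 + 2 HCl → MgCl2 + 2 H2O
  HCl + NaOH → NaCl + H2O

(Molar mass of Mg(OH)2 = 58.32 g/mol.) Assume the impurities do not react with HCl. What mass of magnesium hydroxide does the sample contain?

1.198 g

n(HCl) added = 0.09703 × 0.4897 = 0.04752 mol
n(NaOH) used in back-titration = 0.02075 × 0.3107 = 6.447 × 10^-3 mol
n(HCl) left over = 6.447 × 10^-3 mol (1:1 ratio)
n(HCl) consumed by analyte = 0.04752 − 6.447 × 10^-3 = 0.04107 mol
From the 1:2 ratio, n(Mg(OH)2) = 1/2 × 0.04107 = 0.02053 mol
mass of Mg(OH)2 = 0.02053 × 58.32 = 1.198 g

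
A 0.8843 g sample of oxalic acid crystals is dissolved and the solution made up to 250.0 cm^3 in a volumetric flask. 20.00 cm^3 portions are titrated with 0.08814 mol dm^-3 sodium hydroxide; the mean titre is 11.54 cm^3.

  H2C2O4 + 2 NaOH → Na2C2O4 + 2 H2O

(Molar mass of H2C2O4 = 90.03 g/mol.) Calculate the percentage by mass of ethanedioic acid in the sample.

n(NaOH) per titration = 0.01154 × 0.08814 = 1.017 × 10^-3 mol
From the 1:2 ratio, n(H2C2O4) in each aliquot = 1/2 × 1.017 × 10^-3 = 5.086 × 10^-4 mol
n(H2C2O4) in the whole flask = 5.086 × 10^-4 × 250.0/20.00 = 6.357 × 10^-3 mol
mass of H2C2O4 = 6.357 × 10^-3 × 90.03 = 0.5723 g
% H2C2O4 = 0.5723 / 0.8843 × 100 = 64.72 %

64.72 %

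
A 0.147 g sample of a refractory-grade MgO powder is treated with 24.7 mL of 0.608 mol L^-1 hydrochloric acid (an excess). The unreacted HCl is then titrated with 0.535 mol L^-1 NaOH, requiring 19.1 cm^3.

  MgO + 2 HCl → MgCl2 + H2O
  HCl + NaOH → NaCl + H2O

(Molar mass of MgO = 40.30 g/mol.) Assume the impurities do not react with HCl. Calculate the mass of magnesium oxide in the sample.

n(HCl) added = 0.0247 × 0.608 = 0.0150 mol
n(NaOH) used in back-titration = 0.0191 × 0.535 = 0.0102 mol
n(HCl) left over = 0.0102 mol (1:1 ratio)
n(HCl) consumed by analyte = 0.0150 − 0.0102 = 4.80 × 10^-3 mol
From the 1:2 ratio, n(MgO) = 1/2 × 4.80 × 10^-3 = 2.40 × 10^-3 mol
mass of MgO = 2.40 × 10^-3 × 40.30 = 0.0967 g

0.0967 g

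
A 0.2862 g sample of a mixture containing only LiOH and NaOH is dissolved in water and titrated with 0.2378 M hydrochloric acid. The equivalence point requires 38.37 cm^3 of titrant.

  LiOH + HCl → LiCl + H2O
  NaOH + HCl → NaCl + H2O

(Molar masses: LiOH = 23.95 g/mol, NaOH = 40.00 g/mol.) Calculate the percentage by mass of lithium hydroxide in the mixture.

41.07 %

n(HCl) = 0.03837 × 0.2378 = 9.124 × 10^-3 mol
Let x = n(LiOH), y = n(NaOH).
Titrant: 1x + 1y = 9.124 × 10^-3;  mass: 23.95x + 40.00y = 0.2862
Solving, x = 4.908 × 10^-3 mol, y = 4.216 × 10^-3 mol
mass of LiOH = 4.908 × 10^-3 × 23.95 = 0.1175 g
% LiOH = 0.1175 / 0.2862 × 100 = 41.07 %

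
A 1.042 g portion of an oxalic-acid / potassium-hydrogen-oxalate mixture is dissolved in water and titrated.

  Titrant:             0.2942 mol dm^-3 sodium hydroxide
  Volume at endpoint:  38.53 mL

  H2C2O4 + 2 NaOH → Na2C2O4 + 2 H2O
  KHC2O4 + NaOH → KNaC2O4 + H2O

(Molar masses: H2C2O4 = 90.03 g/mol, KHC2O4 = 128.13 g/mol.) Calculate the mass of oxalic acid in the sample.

0.2223 g

n(NaOH) = 0.03853 × 0.2942 = 0.01134 mol
Let x = n(H2C2O4), y = n(KHC2O4).
Titrant: 2x + 1y = 0.01134;  mass: 90.03x + 128.13y = 1.042
Solving, x = 2.469 × 10^-3 mol, y = 6.398 × 10^-3 mol
mass of H2C2O4 = 2.469 × 10^-3 × 90.03 = 0.2223 g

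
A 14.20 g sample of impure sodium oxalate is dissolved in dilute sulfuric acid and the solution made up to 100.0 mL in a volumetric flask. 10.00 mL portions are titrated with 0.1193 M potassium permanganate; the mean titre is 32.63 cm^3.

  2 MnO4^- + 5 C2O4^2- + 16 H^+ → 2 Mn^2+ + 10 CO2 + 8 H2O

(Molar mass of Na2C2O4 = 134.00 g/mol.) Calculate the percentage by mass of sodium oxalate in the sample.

91.84 %

n(KMnO4) per titration = 0.03263 × 0.1193 = 3.893 × 10^-3 mol
From the 5:2 ratio, n(Na2C2O4) in each aliquot = 5/2 × 3.893 × 10^-3 = 9.732 × 10^-3 mol
n(Na2C2O4) in the whole flask = 9.732 × 10^-3 × 100.0/10.00 = 0.09732 mol
mass of Na2C2O4 = 0.09732 × 134.00 = 13.04 g
% Na2C2O4 = 13.04 / 14.20 × 100 = 91.84 %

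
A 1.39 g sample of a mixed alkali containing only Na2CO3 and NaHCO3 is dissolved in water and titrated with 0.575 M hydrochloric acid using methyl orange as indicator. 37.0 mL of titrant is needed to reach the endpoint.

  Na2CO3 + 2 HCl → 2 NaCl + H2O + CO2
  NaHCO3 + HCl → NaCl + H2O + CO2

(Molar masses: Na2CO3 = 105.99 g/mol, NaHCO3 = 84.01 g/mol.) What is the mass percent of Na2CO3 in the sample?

n(HCl) = 0.0370 × 0.575 = 0.0213 mol
Let x = n(Na2CO3), y = n(NaHCO3).
Titrant: 2x + 1y = 0.0213;  mass: 105.99x + 84.01y = 1.39
Solving, x = 6.41 × 10^-3 mol, y = 8.46 × 10^-3 mol
mass of Na2CO3 = 6.41 × 10^-3 × 105.99 = 0.679 g
% Na2CO3 = 0.679 / 1.39 × 100 = 48.8 %

48.8 %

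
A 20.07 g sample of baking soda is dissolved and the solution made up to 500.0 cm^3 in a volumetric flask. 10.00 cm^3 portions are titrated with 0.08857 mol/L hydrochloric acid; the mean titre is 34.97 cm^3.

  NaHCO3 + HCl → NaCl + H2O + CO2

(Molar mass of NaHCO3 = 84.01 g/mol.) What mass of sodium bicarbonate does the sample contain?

13.01 g

n(HCl) per titration = 0.03497 × 0.08857 = 3.097 × 10^-3 mol
n(NaHCO3) in each aliquot = 3.097 × 10^-3 mol (1:1 ratio)
n(NaHCO3) in the whole flask = 3.097 × 10^-3 × 500.0/10.00 = 0.1549 mol
mass of NaHCO3 = 0.1549 × 84.01 = 13.01 g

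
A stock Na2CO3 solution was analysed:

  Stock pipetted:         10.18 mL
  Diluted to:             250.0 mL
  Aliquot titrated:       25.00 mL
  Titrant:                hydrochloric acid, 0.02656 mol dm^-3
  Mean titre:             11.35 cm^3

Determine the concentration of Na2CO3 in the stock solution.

Na2CO3 + 2 HCl → 2 NaCl + H2O + CO2
n(HCl) = 0.01135 × 0.02656 = 3.015 × 10^-4 mol
From the 1:2 ratio, n(Na2CO3) in the aliquot = 1/2 × 3.015 × 10^-4 = 1.507 × 10^-4 mol
[Na2CO3]_dilute = 1.507 × 10^-4 / 0.02500 = 0.006029 mol/L
Dilution factor = 250.0 / 10.18 = 24.56
[Na2CO3]_stock = 0.006029 × 24.56 = 0.1481 mol/L

0.1481 mol/L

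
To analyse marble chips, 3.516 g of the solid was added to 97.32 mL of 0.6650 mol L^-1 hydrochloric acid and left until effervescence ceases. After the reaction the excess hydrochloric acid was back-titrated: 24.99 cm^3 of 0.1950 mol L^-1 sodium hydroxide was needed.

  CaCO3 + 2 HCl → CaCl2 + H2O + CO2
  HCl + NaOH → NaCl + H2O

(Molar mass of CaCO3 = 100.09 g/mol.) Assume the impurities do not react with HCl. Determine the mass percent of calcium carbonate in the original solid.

n(HCl) added = 0.09732 × 0.6650 = 0.06472 mol
n(NaOH) used in back-titration = 0.02499 × 0.1950 = 4.873 × 10^-3 mol
n(HCl) left over = 4.873 × 10^-3 mol (1:1 ratio)
n(HCl) consumed by analyte = 0.06472 − 4.873 × 10^-3 = 0.05984 mol
From the 1:2 ratio, n(CaCO3) = 1/2 × 0.05984 = 0.02992 mol
mass of CaCO3 = 0.02992 × 100.09 = 2.995 g
% CaCO3 = 2.995 / 3.516 × 100 = 85.18 %

85.18 %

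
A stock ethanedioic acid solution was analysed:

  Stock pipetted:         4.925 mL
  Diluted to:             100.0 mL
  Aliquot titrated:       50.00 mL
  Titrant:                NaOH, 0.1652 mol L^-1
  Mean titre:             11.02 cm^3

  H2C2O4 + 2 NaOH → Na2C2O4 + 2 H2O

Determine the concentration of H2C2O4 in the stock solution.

n(NaOH) = 0.01102 × 0.1652 = 1.821 × 10^-3 mol
From the 1:2 ratio, n(H2C2O4) in the aliquot = 1/2 × 1.821 × 10^-3 = 9.103 × 10^-4 mol
[H2C2O4]_dilute = 9.103 × 10^-4 / 0.05000 = 0.01821 mol/L
Dilution factor = 100.0 / 4.925 = 20.30
[H2C2O4]_stock = 0.01821 × 20.30 = 0.3696 mol/L

0.3696 mol/L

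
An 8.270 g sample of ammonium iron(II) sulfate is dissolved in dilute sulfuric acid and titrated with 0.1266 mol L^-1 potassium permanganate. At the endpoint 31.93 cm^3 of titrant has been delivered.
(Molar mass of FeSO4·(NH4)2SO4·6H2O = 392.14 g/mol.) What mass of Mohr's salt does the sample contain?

MnO4^- + 5 Fe^2+ + 8 H^+ → Mn^2+ + 5 Fe^3+ + 4 H2O
n(KMnO4) = 0.03193 L × 0.1266 mol/L = 4.042 × 10^-3 mol
From the 5:1 ratio, n(FeSO4·(NH4)2SO4·6H2O) = 5/1 × 4.042 × 10^-3 = 0.02021 mol
mass of FeSO4·(NH4)2SO4·6H2O = 0.02021 × 392.14 g/mol = 7.926 g

7.926 g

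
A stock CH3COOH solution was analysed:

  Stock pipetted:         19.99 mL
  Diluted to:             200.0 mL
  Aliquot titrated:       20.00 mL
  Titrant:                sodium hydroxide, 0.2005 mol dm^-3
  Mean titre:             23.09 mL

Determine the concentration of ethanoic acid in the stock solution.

2.316 mol/L

CH3COOH + NaOH → CH3COONa + H2O
n(NaOH) = 0.02309 × 0.2005 = 4.630 × 10^-3 mol
n(CH3COOH) in the aliquot = 4.630 × 10^-3 mol (1:1 ratio)
[CH3COOH]_dilute = 4.630 × 10^-3 / 0.02000 = 0.2315 mol/L
Dilution factor = 200.0 / 19.99 = 10.01
[CH3COOH]_stock = 0.2315 × 10.01 = 2.316 mol/L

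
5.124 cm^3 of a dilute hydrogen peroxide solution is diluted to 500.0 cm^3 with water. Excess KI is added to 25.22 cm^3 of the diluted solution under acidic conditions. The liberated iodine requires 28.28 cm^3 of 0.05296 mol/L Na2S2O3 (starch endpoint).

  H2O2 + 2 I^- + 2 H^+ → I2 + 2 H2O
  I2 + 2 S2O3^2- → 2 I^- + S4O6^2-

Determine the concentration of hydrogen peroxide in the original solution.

2.897 mol/L

n(S2O3^2-) = 0.02828 × 0.05296 = 1.498 × 10^-3 mol
n(I2) = n(S2O3^2-)/2 = 7.489 × 10^-4 mol
n(H2O2) in the aliquot = 7.489 × 10^-4 mol (1:1 ratio)
[H2O2]_dilute = 7.489 × 10^-4 / 0.02522 = 0.02969 mol/L
[H2O2]_original = 0.02969 × 500.0/5.124 = 2.897 mol/L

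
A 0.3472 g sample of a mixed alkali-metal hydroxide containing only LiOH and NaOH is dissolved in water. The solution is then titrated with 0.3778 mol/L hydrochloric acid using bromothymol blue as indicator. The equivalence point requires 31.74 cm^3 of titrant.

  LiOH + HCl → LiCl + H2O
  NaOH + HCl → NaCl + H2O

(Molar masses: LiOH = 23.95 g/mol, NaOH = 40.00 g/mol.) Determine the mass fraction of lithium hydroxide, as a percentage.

n(HCl) = 0.03174 × 0.3778 = 0.01199 mol
Let x = n(LiOH), y = n(NaOH).
Titrant: 1x + 1y = 0.01199;  mass: 23.95x + 40.00y = 0.3472
Solving, x = 8.253 × 10^-3 mol, y = 3.739 × 10^-3 mol
mass of LiOH = 8.253 × 10^-3 × 23.95 = 0.1977 g
% LiOH = 0.1977 / 0.3472 × 100 = 56.93 %

56.93 %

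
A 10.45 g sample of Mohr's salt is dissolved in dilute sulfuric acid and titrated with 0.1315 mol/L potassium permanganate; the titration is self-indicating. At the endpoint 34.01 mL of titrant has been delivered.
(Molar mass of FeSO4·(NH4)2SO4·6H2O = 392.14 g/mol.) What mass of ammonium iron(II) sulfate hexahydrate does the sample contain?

8.769 g

MnO4^- + 5 Fe^2+ + 8 H^+ → Mn^2+ + 5 Fe^3+ + 4 H2O
n(KMnO4) = 0.03401 L × 0.1315 mol/L = 4.472 × 10^-3 mol
From the 5:1 ratio, n(FeSO4·(NH4)2SO4·6H2O) = 5/1 × 4.472 × 10^-3 = 0.02236 mol
mass of FeSO4·(NH4)2SO4·6H2O = 0.02236 × 392.14 g/mol = 8.769 g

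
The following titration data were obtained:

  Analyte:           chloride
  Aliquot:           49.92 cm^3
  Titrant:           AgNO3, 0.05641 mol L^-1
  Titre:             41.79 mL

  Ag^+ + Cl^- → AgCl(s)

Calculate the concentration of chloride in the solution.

0.04722 mol/L

n(AgNO3) = 0.04179 L × 0.05641 mol/L = 2.357 × 10^-3 mol
n(Cl-) = 2.357 × 10^-3 mol (1:1 mole ratio)
[Cl-] = 2.357 × 10^-3 mol / 0.04992 L = 0.04722 mol/L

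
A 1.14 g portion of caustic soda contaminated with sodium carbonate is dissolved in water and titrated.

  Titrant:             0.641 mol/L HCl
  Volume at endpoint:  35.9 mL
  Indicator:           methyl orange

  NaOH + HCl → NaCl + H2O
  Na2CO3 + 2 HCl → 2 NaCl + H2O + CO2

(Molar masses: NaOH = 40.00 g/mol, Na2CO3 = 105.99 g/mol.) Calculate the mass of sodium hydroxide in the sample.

n(HCl) = 0.0359 × 0.641 = 0.0230 mol
Let x = n(NaOH), y = n(Na2CO3).
Titrant: 1x + 2y = 0.0230;  mass: 40.00x + 105.99y = 1.14
Solving, x = 6.12 × 10^-3 mol, y = 8.45 × 10^-3 mol
mass of NaOH = 6.12 × 10^-3 × 40.00 = 0.245 g

0.245 g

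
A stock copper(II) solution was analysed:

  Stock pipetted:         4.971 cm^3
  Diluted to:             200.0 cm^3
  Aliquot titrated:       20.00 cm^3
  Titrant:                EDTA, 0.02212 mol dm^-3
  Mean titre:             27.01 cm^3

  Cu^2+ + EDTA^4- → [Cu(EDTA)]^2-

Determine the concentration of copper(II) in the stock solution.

n(EDTA) = 0.02701 × 0.02212 = 5.975 × 10^-4 mol
n(Cu2+) in the aliquot = 5.975 × 10^-4 mol (1:1 ratio)
[Cu2+]_dilute = 5.975 × 10^-4 / 0.02000 = 0.02987 mol/L
Dilution factor = 200.0 / 4.971 = 40.23
[Cu2+]_stock = 0.02987 × 40.23 = 1.202 mol/L

1.202 mol/L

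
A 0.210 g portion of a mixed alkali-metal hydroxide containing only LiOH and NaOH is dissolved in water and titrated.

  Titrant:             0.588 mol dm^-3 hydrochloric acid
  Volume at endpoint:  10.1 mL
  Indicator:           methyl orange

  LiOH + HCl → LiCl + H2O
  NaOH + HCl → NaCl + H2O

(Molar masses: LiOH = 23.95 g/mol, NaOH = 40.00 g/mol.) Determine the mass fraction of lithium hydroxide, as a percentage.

19.6 %

n(HCl) = 0.0101 × 0.588 = 5.94 × 10^-3 mol
Let x = n(LiOH), y = n(NaOH).
Titrant: 1x + 1y = 5.94 × 10^-3;  mass: 23.95x + 40.00y = 0.210
Solving, x = 1.72 × 10^-3 mol, y = 4.22 × 10^-3 mol
mass of LiOH = 1.72 × 10^-3 × 23.95 = 0.0411 g
% LiOH = 0.0411 / 0.210 × 100 = 19.6 %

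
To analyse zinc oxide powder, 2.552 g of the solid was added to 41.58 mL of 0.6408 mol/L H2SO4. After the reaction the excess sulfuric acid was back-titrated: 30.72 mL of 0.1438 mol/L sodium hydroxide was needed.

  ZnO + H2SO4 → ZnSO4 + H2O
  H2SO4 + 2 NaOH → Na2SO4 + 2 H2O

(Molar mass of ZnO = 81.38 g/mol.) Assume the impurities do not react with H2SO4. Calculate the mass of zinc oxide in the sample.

n(H2SO4) added = 0.04158 × 0.6408 = 0.02664 mol
n(NaOH) used in back-titration = 0.03072 × 0.1438 = 4.418 × 10^-3 mol
From the 1:2 ratio, n(H2SO4) left over = 1/2 × 4.418 × 10^-3 = 2.209 × 10^-3 mol
n(H2SO4) consumed by analyte = 0.02664 − 2.209 × 10^-3 = 0.02444 mol
n(ZnO) = 0.02444 mol (1:1 ratio)
mass of ZnO = 0.02444 × 81.38 = 1.989 g

1.989 g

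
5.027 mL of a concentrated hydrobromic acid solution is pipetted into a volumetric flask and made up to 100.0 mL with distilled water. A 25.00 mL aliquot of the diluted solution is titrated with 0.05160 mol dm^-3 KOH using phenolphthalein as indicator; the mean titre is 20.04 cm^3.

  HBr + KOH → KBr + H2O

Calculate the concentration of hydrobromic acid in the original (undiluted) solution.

n(KOH) = 0.02004 × 0.05160 = 1.034 × 10^-3 mol
n(HBr) in the aliquot = 1.034 × 10^-3 mol (1:1 ratio)
[HBr]_dilute = 1.034 × 10^-3 / 0.02500 = 0.04136 mol/L
Dilution factor = 100.0 / 5.027 = 19.89
[HBr]_stock = 0.04136 × 19.89 = 0.8228 mol/L

0.8228 mol/L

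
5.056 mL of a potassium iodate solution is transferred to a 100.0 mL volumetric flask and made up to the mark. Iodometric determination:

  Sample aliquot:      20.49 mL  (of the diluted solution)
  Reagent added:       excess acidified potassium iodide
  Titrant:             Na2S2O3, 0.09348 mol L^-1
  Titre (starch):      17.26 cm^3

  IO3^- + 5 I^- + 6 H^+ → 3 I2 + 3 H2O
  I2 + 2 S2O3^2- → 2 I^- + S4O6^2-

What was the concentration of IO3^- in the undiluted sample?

0.2596 mol/L

n(S2O3^2-) = 0.01726 × 0.09348 = 1.613 × 10^-3 mol
n(I2) = n(S2O3^2-)/2 = 8.067 × 10^-4 mol
From the 1:3 ratio, n(IO3^-) in the aliquot = 1/3 × 8.067 × 10^-4 = 2.689 × 10^-4 mol
[IO3^-]_dilute = 2.689 × 10^-4 / 0.02049 = 0.01312 mol/L
[IO3^-]_original = 0.01312 × 100.0/5.056 = 0.2596 mol/L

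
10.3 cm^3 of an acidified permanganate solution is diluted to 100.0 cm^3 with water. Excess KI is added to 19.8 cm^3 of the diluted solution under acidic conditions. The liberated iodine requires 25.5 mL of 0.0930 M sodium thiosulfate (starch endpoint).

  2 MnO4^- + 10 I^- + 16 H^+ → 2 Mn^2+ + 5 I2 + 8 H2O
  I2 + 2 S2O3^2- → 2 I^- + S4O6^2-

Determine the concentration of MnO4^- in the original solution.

0.233 M

n(S2O3^2-) = 0.0255 × 0.0930 = 2.37 × 10^-3 mol
n(I2) = n(S2O3^2-)/2 = 1.19 × 10^-3 mol
From the 2:5 ratio, n(MnO4^-) in the aliquot = 2/5 × 1.19 × 10^-3 = 4.74 × 10^-4 mol
[MnO4^-]_dilute = 4.74 × 10^-4 / 0.0198 = 0.0240 mol/L
[MnO4^-]_original = 0.0240 × 100.0/10.3 = 0.233 mol/L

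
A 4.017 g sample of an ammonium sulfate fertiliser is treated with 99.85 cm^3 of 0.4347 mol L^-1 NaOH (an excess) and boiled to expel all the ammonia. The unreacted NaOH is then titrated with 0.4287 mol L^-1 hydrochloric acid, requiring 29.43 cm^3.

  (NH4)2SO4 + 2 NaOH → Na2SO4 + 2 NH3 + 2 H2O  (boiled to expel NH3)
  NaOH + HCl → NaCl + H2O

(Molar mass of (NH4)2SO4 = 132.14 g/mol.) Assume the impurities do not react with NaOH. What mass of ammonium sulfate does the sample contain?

n(NaOH) added = 0.09985 × 0.4347 = 0.04340 mol
n(HCl) used in back-titration = 0.02943 × 0.4287 = 0.01262 mol
n(NaOH) left over = 0.01262 mol (1:1 ratio)
n(NaOH) consumed by analyte = 0.04340 − 0.01262 = 0.03079 mol
From the 1:2 ratio, n((NH4)2SO4) = 1/2 × 0.03079 = 0.01539 mol
mass of (NH4)2SO4 = 0.01539 × 132.14 = 2.034 g

2.034 g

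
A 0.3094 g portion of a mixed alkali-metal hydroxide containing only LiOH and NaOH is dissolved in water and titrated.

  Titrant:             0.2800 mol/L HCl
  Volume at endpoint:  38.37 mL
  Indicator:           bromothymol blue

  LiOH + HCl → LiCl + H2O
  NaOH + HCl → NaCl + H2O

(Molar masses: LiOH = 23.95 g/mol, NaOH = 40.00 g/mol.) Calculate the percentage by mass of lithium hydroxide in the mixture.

58.04 %

n(HCl) = 0.03837 × 0.2800 = 0.01074 mol
Let x = n(LiOH), y = n(NaOH).
Titrant: 1x + 1y = 0.01074;  mass: 23.95x + 40.00y = 0.3094
Solving, x = 7.498 × 10^-3 mol, y = 3.246 × 10^-3 mol
mass of LiOH = 7.498 × 10^-3 × 23.95 = 0.1796 g
% LiOH = 0.1796 / 0.3094 × 100 = 58.04 %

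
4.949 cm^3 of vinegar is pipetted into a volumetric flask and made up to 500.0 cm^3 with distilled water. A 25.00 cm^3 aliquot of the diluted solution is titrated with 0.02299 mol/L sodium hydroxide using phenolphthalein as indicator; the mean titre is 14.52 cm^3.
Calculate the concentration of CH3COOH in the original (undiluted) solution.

1.349 mol/L

CH3COOH + NaOH → CH3COONa + H2O
n(NaOH) = 0.01452 × 0.02299 = 3.338 × 10^-4 mol
n(CH3COOH) in the aliquot = 3.338 × 10^-4 mol (1:1 ratio)
[CH3COOH]_dilute = 3.338 × 10^-4 / 0.02500 = 0.01335 mol/L
Dilution factor = 500.0 / 4.949 = 101.0
[CH3COOH]_stock = 0.01335 × 101.0 = 1.349 mol/L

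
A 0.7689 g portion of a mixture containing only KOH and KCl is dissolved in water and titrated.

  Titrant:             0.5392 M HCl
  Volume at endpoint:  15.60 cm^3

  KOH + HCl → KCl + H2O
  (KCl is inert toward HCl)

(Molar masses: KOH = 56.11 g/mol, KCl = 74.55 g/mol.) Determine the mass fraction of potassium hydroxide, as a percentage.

n(HCl) = 0.01560 × 0.5392 = 8.412 × 10^-3 mol
Let x = n(KOH), y = n(KCl).
Titrant: 1x = 8.412 × 10^-3;  mass: 56.11x + 74.55y = 0.7689
Solving, x = 8.412 × 10^-3 mol, y = 3.983 × 10^-3 mol
mass of KOH = 8.412 × 10^-3 × 56.11 = 0.4720 g
% KOH = 0.4720 / 0.7689 × 100 = 61.38 %

61.38 %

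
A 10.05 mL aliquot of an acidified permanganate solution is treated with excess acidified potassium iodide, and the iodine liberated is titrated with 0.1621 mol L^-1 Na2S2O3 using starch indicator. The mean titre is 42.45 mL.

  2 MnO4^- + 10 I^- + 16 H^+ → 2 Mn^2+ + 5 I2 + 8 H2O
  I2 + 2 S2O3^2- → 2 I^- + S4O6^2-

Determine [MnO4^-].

n(S2O3^2-) = 0.04245 × 0.1621 = 6.881 × 10^-3 mol
n(I2) = n(S2O3^2-)/2 = 3.441 × 10^-3 mol
From the 2:5 ratio, n(MnO4^-) in the aliquot = 2/5 × 3.441 × 10^-3 = 1.376 × 10^-3 mol
[MnO4^-] = 1.376 × 10^-3 / 0.01005 = 0.1369 mol/L

0.1369 mol/L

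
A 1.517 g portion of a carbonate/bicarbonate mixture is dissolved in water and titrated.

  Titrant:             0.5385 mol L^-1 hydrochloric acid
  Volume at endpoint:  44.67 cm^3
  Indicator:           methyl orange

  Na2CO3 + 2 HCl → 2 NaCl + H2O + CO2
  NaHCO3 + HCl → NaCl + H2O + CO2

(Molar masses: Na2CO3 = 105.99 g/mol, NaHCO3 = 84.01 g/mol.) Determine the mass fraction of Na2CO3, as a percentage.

56.75 %

n(HCl) = 0.04467 × 0.5385 = 0.02405 mol
Let x = n(Na2CO3), y = n(NaHCO3).
Titrant: 2x + 1y = 0.02405;  mass: 105.99x + 84.01y = 1.517
Solving, x = 8.123 × 10^-3 mol, y = 7.810 × 10^-3 mol
mass of Na2CO3 = 8.123 × 10^-3 × 105.99 = 0.8609 g
% Na2CO3 = 0.8609 / 1.517 × 100 = 56.75 %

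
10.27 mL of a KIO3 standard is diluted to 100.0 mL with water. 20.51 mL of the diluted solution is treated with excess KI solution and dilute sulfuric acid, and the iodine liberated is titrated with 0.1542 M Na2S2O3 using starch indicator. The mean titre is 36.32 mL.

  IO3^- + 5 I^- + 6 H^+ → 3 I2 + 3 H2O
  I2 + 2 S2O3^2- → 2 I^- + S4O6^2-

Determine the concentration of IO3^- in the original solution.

0.4431 M

n(S2O3^2-) = 0.03632 × 0.1542 = 5.601 × 10^-3 mol
n(I2) = n(S2O3^2-)/2 = 2.800 × 10^-3 mol
From the 1:3 ratio, n(IO3^-) in the aliquot = 1/3 × 2.800 × 10^-3 = 9.334 × 10^-4 mol
[IO3^-]_dilute = 9.334 × 10^-4 / 0.02051 = 0.04551 mol/L
[IO3^-]_original = 0.04551 × 100.0/10.27 = 0.4431 mol/L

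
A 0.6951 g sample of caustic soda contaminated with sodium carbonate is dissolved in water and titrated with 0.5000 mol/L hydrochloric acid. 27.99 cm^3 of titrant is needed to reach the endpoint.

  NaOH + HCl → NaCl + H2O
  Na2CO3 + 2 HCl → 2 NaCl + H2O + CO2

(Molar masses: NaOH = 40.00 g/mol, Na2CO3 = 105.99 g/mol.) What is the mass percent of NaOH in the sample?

n(HCl) = 0.02799 × 0.5000 = 0.01399 mol
Let x = n(NaOH), y = n(Na2CO3).
Titrant: 1x + 2y = 0.01399;  mass: 40.00x + 105.99y = 0.6951
Solving, x = 3.583 × 10^-3 mol, y = 5.206 × 10^-3 mol
mass of NaOH = 3.583 × 10^-3 × 40.00 = 0.1433 g
% NaOH = 0.1433 / 0.6951 × 100 = 20.62 %

20.62 %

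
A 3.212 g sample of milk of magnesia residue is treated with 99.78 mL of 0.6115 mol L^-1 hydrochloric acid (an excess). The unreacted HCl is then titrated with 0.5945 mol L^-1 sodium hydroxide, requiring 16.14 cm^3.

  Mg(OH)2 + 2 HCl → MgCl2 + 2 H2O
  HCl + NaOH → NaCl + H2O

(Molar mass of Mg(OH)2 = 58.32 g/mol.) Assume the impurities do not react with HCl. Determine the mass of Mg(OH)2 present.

n(HCl) added = 0.09978 × 0.6115 = 0.06102 mol
n(NaOH) used in back-titration = 0.01614 × 0.5945 = 9.595 × 10^-3 mol
n(HCl) left over = 9.595 × 10^-3 mol (1:1 ratio)
n(HCl) consumed by analyte = 0.06102 − 9.595 × 10^-3 = 0.05142 mol
From the 1:2 ratio, n(Mg(OH)2) = 1/2 × 0.05142 = 0.02571 mol
mass of Mg(OH)2 = 0.02571 × 58.32 = 1.499 g

1.499 g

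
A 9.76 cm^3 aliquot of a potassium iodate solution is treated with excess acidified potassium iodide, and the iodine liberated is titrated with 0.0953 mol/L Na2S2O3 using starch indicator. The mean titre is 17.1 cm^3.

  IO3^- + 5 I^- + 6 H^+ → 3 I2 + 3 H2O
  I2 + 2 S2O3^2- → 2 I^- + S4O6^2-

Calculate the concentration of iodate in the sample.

0.0278 mol/L

n(S2O3^2-) = 0.0171 × 0.0953 = 1.63 × 10^-3 mol
n(I2) = n(S2O3^2-)/2 = 8.15 × 10^-4 mol
From the 1:3 ratio, n(IO3^-) in the aliquot = 1/3 × 8.15 × 10^-4 = 2.72 × 10^-4 mol
[IO3^-] = 2.72 × 10^-4 / 0.00976 = 0.0278 mol/L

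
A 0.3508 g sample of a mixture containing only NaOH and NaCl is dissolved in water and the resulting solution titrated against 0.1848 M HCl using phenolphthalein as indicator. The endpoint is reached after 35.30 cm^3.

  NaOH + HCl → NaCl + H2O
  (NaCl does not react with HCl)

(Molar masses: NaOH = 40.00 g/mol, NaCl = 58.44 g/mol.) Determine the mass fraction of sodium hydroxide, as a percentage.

n(HCl) = 0.03530 × 0.1848 = 6.523 × 10^-3 mol
Let x = n(NaOH), y = n(NaCl).
Titrant: 1x = 6.523 × 10^-3;  mass: 40.00x + 58.44y = 0.3508
Solving, x = 6.523 × 10^-3 mol, y = 1.538 × 10^-3 mol
mass of NaOH = 6.523 × 10^-3 × 40.00 = 0.2609 g
% NaOH = 0.2609 / 0.3508 × 100 = 74.38 %

74.38 %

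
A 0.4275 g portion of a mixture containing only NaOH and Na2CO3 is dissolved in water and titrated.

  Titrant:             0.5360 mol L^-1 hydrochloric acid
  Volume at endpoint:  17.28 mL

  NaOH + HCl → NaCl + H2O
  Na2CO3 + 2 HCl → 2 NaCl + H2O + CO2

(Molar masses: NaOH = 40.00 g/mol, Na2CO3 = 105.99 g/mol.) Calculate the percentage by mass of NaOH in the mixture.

n(HCl) = 0.01728 × 0.5360 = 9.262 × 10^-3 mol
Let x = n(NaOH), y = n(Na2CO3).
Titrant: 1x + 2y = 9.262 × 10^-3;  mass: 40.00x + 105.99y = 0.4275
Solving, x = 4.874 × 10^-3 mol, y = 2.194 × 10^-3 mol
mass of NaOH = 4.874 × 10^-3 × 40.00 = 0.1950 g
% NaOH = 0.1950 / 0.4275 × 100 = 45.61 %

45.61 %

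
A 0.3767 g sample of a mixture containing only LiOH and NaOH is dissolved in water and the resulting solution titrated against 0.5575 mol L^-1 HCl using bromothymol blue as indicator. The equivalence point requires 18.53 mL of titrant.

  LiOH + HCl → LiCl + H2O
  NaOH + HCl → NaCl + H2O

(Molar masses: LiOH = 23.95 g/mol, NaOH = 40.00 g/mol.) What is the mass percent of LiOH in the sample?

n(HCl) = 0.01853 × 0.5575 = 0.01033 mol
Let x = n(LiOH), y = n(NaOH).
Titrant: 1x + 1y = 0.01033;  mass: 23.95x + 40.00y = 0.3767
Solving, x = 2.275 × 10^-3 mol, y = 8.055 × 10^-3 mol
mass of LiOH = 2.275 × 10^-3 × 23.95 = 0.05449 g
% LiOH = 0.05449 / 0.3767 × 100 = 14.47 %

14.47 %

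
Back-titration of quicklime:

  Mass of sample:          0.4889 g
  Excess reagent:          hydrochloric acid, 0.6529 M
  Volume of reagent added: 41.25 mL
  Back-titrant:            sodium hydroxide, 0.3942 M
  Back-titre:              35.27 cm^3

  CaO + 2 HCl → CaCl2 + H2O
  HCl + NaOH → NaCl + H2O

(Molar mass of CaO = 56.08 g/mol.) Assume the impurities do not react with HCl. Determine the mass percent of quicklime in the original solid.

n(HCl) added = 0.04125 × 0.6529 = 0.02693 mol
n(NaOH) used in back-titration = 0.03527 × 0.3942 = 0.01390 mol
n(HCl) left over = 0.01390 mol (1:1 ratio)
n(HCl) consumed by analyte = 0.02693 − 0.01390 = 0.01303 mol
From the 1:2 ratio, n(CaO) = 1/2 × 0.01303 = 6.514 × 10^-3 mol
mass of CaO = 6.514 × 10^-3 × 56.08 = 0.3653 g
% CaO = 0.3653 / 0.4889 × 100 = 74.72 %

74.72 %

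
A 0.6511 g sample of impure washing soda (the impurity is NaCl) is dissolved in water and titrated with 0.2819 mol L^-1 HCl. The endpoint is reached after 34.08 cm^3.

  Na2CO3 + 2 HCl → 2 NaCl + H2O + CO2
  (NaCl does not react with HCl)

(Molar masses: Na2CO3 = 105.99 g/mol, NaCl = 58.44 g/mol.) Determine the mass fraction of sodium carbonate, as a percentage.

78.20 %

n(HCl) = 0.03408 × 0.2819 = 9.607 × 10^-3 mol
Let x = n(Na2CO3), y = n(NaCl).
Titrant: 2x = 9.607 × 10^-3;  mass: 105.99x + 58.44y = 0.6511
Solving, x = 4.804 × 10^-3 mol, y = 2.429 × 10^-3 mol
mass of Na2CO3 = 4.804 × 10^-3 × 105.99 = 0.5091 g
% Na2CO3 = 0.5091 / 0.6511 × 100 = 78.20 %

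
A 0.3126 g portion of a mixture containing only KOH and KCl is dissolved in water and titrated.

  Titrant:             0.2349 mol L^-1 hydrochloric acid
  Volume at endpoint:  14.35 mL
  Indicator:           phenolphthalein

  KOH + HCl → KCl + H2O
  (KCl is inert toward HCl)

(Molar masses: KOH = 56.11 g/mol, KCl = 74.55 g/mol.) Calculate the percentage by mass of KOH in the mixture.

60.50 %

n(HCl) = 0.01435 × 0.2349 = 3.371 × 10^-3 mol
Let x = n(KOH), y = n(KCl).
Titrant: 1x = 3.371 × 10^-3;  mass: 56.11x + 74.55y = 0.3126
Solving, x = 3.371 × 10^-3 mol, y = 1.656 × 10^-3 mol
mass of KOH = 3.371 × 10^-3 × 56.11 = 0.1891 g
% KOH = 0.1891 / 0.3126 × 100 = 60.50 %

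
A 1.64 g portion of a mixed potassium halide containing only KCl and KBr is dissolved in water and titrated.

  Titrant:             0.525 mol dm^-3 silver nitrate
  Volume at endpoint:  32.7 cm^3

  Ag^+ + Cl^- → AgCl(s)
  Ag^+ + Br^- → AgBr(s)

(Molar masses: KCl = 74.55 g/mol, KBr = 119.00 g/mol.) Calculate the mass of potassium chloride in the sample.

n(AgNO3) = 0.0327 × 0.525 = 0.0172 mol
Let x = n(KCl), y = n(KBr).
Titrant: 1x + 1y = 0.0172;  mass: 74.55x + 119.00y = 1.64
Solving, x = 9.06 × 10^-3 mol, y = 8.10 × 10^-3 mol
mass of KCl = 9.06 × 10^-3 × 74.55 = 0.676 g

0.676 g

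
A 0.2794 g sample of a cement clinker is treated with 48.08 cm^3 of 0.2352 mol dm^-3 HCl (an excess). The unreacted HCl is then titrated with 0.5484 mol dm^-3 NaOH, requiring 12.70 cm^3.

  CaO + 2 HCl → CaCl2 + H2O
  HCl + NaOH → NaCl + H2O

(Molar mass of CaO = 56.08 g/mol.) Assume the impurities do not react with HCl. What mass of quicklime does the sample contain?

n(HCl) added = 0.04808 × 0.2352 = 0.01131 mol
n(NaOH) used in back-titration = 0.01270 × 0.5484 = 6.965 × 10^-3 mol
n(HCl) left over = 6.965 × 10^-3 mol (1:1 ratio)
n(HCl) consumed by analyte = 0.01131 − 6.965 × 10^-3 = 4.344 × 10^-3 mol
From the 1:2 ratio, n(CaO) = 1/2 × 4.344 × 10^-3 = 2.172 × 10^-3 mol
mass of CaO = 2.172 × 10^-3 × 56.08 = 0.1218 g

0.1218 g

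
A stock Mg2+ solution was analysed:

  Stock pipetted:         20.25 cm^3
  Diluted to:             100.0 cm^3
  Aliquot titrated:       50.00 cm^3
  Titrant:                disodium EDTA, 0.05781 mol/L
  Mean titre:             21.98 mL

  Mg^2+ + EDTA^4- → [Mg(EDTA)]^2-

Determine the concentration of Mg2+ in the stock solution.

0.1255 mol/L

n(EDTA) = 0.02198 × 0.05781 = 1.271 × 10^-3 mol
n(Mg2+) in the aliquot = 1.271 × 10^-3 mol (1:1 ratio)
[Mg2+]_dilute = 1.271 × 10^-3 / 0.05000 = 0.02541 mol/L
Dilution factor = 100.0 / 20.25 = 4.938
[Mg2+]_stock = 0.02541 × 4.938 = 0.1255 mol/L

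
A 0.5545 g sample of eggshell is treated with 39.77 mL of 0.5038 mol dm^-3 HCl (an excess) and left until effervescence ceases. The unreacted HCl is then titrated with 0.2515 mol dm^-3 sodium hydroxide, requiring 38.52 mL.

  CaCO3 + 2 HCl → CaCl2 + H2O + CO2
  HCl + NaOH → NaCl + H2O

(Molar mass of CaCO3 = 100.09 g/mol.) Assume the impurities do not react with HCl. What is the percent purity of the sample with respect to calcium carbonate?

93.40 %

n(HCl) added = 0.03977 × 0.5038 = 0.02004 mol
n(NaOH) used in back-titration = 0.03852 × 0.2515 = 9.688 × 10^-3 mol
n(HCl) left over = 9.688 × 10^-3 mol (1:1 ratio)
n(HCl) consumed by analyte = 0.02004 − 9.688 × 10^-3 = 0.01035 mol
From the 1:2 ratio, n(CaCO3) = 1/2 × 0.01035 = 5.174 × 10^-3 mol
mass of CaCO3 = 5.174 × 10^-3 × 100.09 = 0.5179 g
% CaCO3 = 0.5179 / 0.5545 × 100 = 93.40 %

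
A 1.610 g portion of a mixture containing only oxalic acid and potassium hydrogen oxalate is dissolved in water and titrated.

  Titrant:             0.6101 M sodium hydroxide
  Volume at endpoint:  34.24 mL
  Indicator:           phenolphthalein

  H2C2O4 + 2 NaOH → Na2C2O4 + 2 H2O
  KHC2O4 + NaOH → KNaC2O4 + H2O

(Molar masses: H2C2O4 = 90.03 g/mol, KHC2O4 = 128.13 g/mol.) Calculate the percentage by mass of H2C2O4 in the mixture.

35.88 %

n(NaOH) = 0.03424 × 0.6101 = 0.02089 mol
Let x = n(H2C2O4), y = n(KHC2O4).
Titrant: 2x + 1y = 0.02089;  mass: 90.03x + 128.13y = 1.610
Solving, x = 6.416 × 10^-3 mol, y = 8.057 × 10^-3 mol
mass of H2C2O4 = 6.416 × 10^-3 × 90.03 = 0.5777 g
% H2C2O4 = 0.5777 / 1.610 × 100 = 35.88 %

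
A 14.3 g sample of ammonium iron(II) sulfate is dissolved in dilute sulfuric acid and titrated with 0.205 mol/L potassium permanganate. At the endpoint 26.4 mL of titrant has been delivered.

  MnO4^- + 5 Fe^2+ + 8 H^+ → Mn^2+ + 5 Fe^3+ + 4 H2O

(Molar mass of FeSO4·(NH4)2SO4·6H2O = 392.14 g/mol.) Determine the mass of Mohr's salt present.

n(KMnO4) = 0.0264 L × 0.205 mol/L = 5.41 × 10^-3 mol
From the 5:1 ratio, n(FeSO4·(NH4)2SO4·6H2O) = 5/1 × 5.41 × 10^-3 = 0.0271 mol
mass of FeSO4·(NH4)2SO4·6H2O = 0.0271 × 392.14 g/mol = 10.6 g

10.6 g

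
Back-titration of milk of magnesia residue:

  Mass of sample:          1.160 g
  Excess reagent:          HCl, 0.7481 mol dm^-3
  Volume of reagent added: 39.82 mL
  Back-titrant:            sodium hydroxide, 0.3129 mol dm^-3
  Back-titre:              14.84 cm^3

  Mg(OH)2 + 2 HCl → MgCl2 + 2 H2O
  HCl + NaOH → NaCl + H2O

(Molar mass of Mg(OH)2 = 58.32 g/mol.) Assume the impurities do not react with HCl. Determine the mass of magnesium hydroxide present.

0.7333 g

n(HCl) added = 0.03982 × 0.7481 = 0.02979 mol
n(NaOH) used in back-titration = 0.01484 × 0.3129 = 4.643 × 10^-3 mol
n(HCl) left over = 4.643 × 10^-3 mol (1:1 ratio)
n(HCl) consumed by analyte = 0.02979 − 4.643 × 10^-3 = 0.02515 mol
From the 1:2 ratio, n(Mg(OH)2) = 1/2 × 0.02515 = 0.01257 mol
mass of Mg(OH)2 = 0.01257 × 58.32 = 0.7333 g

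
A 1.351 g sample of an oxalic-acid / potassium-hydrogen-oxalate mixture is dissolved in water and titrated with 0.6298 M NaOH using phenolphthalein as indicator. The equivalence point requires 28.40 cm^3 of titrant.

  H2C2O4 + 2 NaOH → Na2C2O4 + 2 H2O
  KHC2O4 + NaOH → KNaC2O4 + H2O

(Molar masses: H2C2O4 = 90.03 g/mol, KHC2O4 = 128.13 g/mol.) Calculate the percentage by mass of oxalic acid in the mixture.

n(NaOH) = 0.02840 × 0.6298 = 0.01789 mol
Let x = n(H2C2O4), y = n(KHC2O4).
Titrant: 2x + 1y = 0.01789;  mass: 90.03x + 128.13y = 1.351
Solving, x = 5.659 × 10^-3 mol, y = 6.567 × 10^-3 mol
mass of H2C2O4 = 5.659 × 10^-3 × 90.03 = 0.5095 g
% H2C2O4 = 0.5095 / 1.351 × 100 = 37.71 %

37.71 %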